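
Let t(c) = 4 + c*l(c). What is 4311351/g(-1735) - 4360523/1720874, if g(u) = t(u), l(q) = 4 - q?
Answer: -20575691775977/5192153918714 ≈ -3.9628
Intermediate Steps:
t(c) = 4 + c*(4 - c)
g(u) = 4 - u*(-4 + u)
4311351/g(-1735) - 4360523/1720874 = 4311351/(4 - 1*(-1735)*(-4 - 1735)) - 4360523/1720874 = 4311351/(4 - 1*(-1735)*(-1739)) - 4360523*1/1720874 = 4311351/(4 - 3017165) - 4360523/1720874 = 4311351/(-3017161) - 4360523/1720874 = 4311351*(-1/3017161) - 4360523/1720874 = -4311351/3017161 - 4360523/1720874 = -20575691775977/5192153918714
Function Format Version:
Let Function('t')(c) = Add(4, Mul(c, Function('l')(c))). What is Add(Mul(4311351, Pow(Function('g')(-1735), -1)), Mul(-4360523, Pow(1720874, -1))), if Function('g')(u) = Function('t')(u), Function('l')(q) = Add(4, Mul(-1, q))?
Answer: Rational(-20575691775977, 5192153918714) ≈ -3.9628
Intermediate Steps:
Function('t')(c) = Add(4, Mul(c, Add(4, Mul(-1, c))))
Function('g')(u) = Add(4, Mul(-1, u, Add(-4, u)))
Add(Mul(4311351, Pow(Function('g')(-1735), -1)), Mul(-4360523, Pow(1720874, -1))) = Add(Mul(4311351, Pow(Add(4, Mul(-1, -1735, Add(-4, -1735))), -1)), Mul(-4360523, Pow(1720874, -1))) = Add(Mul(4311351, Pow(Add(4, Mul(-1, -1735, -1739)), -1)), Mul(-4360523, Rational(1, 1720874))) = Add(Mul(4311351, Pow(Add(4, -3017165), -1)), Rational(-4360523, 1720874)) = Add(Mul(4311351, Pow(-3017161, -1)), Rational(-4360523, 1720874)) = Add(Mul(4311351, Rational(-1, 3017161)), Rational(-4360523, 1720874)) = Add(Rational(-4311351, 3017161), Rational(-4360523, 1720874)) = Rational(-20575691775977, 5192153918714)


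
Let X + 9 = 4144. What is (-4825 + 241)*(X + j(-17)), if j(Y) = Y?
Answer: -18876912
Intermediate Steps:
X = 4135 (X = -9 + 4144 = 4135)
(-4825 + 241)*(X + j(-17)) = (-4825 + 241)*(4135 - 17) = -4584*4118 = -18876912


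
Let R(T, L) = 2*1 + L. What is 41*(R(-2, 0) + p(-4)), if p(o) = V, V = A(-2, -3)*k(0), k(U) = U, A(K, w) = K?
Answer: 82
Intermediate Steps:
R(T, L) = 2 + L
V = 0 (V = -2*0 = 0)
p(o) = 0
41*(R(-2, 0) + p(-4)) = 41*((2 + 0) + 0) = 41*(2 + 0) = 41*2 = 82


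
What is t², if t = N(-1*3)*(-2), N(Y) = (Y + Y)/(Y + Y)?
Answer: 4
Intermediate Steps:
N(Y) = 1 (N(Y) = (2*Y)/((2*Y)) = (2*Y)*(1/(2*Y)) = 1)
t = -2 (t = 1*(-2) = -2)
t² = (-2)² = 4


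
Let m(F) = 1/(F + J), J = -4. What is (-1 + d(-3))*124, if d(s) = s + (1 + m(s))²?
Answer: -19840/49 ≈ -404.90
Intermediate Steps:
m(F) = 1/(-4 + F) (m(F) = 1/(F - 4) = 1/(-4 + F))
d(s) = s + (1 + 1/(-4 + s))²
(-1 + d(-3))*124 = (-1 + (-3 + (-3 - 3)²/(-4 - 3)²))*124 = (-1 + (-3 + (-6)²/(-7)²))*124 = (-1 + (-3 + (1/49)*36))*124 = (-1 + (-3 + 36/49))*124 = (-1 - 111/49)*124 = -160/49*124 = -19840/49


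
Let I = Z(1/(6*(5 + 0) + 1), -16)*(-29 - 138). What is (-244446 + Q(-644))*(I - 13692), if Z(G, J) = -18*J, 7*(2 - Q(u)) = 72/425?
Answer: 44933529417936/2975 ≈ 1.5104e+10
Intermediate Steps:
Q(u) = 5878/2975 (Q(u) = 2 - 72/(7*425) = 2 - 1/7*72/425 = 2 - 72/2975 = 5878/2975)
I = -48096 (I = (-18*(-16))*(-29 - 138) = 288*(-167) = -48096)
(-244446 + Q(-644))*(I - 13692) = (-244446 + 5878/2975)*(-48096 - 13692) = -727220972/2975*(-61788) = 44933529417936/2975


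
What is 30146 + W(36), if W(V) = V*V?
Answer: 31442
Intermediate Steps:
W(V) = V²
30146 + W(36) = 30146 + 36² = 30146 + 1296 = 31442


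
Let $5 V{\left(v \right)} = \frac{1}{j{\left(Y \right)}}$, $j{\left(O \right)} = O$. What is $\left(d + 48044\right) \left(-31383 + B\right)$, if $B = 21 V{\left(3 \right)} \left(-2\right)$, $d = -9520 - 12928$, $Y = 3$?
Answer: $- \frac{4016754684}{5} \approx -8.0335 \cdot 10^{8}$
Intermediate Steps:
$V{\left(v \right)} = \frac{1}{15}$ ($V{\left(v \right)} = \frac{1}{5 \cdot 3} = \frac{1}{5} \cdot \frac{1}{3} = \frac{1}{15}$)
$d = -22448$
$B = - \frac{14}{5}$ ($B = 21 \cdot \frac{1}{15} \left(-2\right) = \frac{7}{5} \left(-2\right) = - \frac{14}{5} \approx -2.8$)
$\left(d + 48044\right) \left(-31383 + B\right) = \left(-22448 + 48044\right) \left(-31383 - \frac{14}{5}\right) = 25596 \left(- \frac{156929}{5}\right) = - \frac{4016754684}{5}$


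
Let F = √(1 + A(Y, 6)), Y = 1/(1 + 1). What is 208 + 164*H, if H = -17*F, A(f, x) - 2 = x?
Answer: -8156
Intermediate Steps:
Y = ½ (Y = 1/2 = ½ ≈ 0.50000)
A(f, x) = 2 + x
F = 3 (F = √(1 + (2 + 6)) = √(1 + 8) = √9 = 3)
H = -51 (H = -17*3 = -51)
208 + 164*H = 208 + 164*(-51) = 208 - 8364 = -8156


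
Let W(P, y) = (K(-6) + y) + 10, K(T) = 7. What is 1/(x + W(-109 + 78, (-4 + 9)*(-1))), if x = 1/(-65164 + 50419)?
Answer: 14745/176939 ≈ 0.083334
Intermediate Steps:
x = -1/14745 (x = 1/(-14745) = -1/14745 ≈ -6.7820e-5)
W(P, y) = 17 + y (W(P, y) = (7 + y) + 10 = 17 + y)
1/(x + W(-109 + 78, (-4 + 9)*(-1))) = 1/(-1/14745 + (17 + (-4 + 9)*(-1))) = 1/(-1/14745 + (17 + 5*(-1))) = 1/(-1/14745 + (17 - 5)) = 1/(-1/14745 + 12) = 1/(176939/14745) = 14745/176939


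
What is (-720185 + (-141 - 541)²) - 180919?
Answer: -435980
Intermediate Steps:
(-720185 + (-141 - 541)²) - 180919 = (-720185 + (-682)²) - 180919 = (-720185 + 465124) - 180919 = -255061 - 180919 = -435980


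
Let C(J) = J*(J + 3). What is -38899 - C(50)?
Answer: -41549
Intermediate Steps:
C(J) = J*(3 + J)
-38899 - C(50) = -38899 - 50*(3 + 50) = -38899 - 50*53 = -38899 - 1*2650 = -38899 - 2650 = -41549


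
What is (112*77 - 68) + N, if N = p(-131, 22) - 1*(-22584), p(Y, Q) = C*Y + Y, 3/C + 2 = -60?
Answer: 1922951/62 ≈ 31015.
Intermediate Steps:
C = -3/62 (C = 3/(-2 - 60) = 3/(-62) = 3*(-1/62) = -3/62 ≈ -0.048387)
p(Y, Q) = 59*Y/62 (p(Y, Q) = -3*Y/62 + Y = 59*Y/62)
N = 1392479/62 (N = (59/62)*(-131) - 1*(-22584) = -7729/62 + 22584 = 1392479/62 ≈ 22459.)
(112*77 - 68) + N = (112*77 - 68) + 1392479/62 = (8624 - 68) + 1392479/62 = 8556 + 1392479/62 = 1922951/62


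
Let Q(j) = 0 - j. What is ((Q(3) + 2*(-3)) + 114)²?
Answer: 11025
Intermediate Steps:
Q(j) = -j
((Q(3) + 2*(-3)) + 114)² = ((-1*3 + 2*(-3)) + 114)² = ((-3 - 6) + 114)² = (-9 + 114)² = 105² = 11025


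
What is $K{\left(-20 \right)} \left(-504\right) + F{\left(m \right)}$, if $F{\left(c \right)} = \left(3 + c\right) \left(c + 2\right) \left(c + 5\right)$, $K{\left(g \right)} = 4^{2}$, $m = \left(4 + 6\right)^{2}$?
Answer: $1095066$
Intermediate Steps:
$m = 100$ ($m = 10^{2} = 100$)
$K{\left(g \right)} = 16$
$F{\left(c \right)} = \left(2 + c\right) \left(3 + c\right) \left(5 + c\right)$ ($F{\left(c \right)} = \left(3 + c\right) \left(2 + c\right) \left(5 + c\right) = \left(2 + c\right) \left(3 + c\right) \left(5 + c\right)$)
$K{\left(-20 \right)} \left(-504\right) + F{\left(m \right)} = 16 \left(-504\right) + \left(30 + 100^{3} + 10 \cdot 100^{2} + 31 \cdot 100\right) = -8064 + \left(30 + 1000000 + 10 \cdot 10000 + 3100\right) = -8064 + \left(30 + 1000000 + 100000 + 3100\right) = -8064 + 1103130 = 1095066$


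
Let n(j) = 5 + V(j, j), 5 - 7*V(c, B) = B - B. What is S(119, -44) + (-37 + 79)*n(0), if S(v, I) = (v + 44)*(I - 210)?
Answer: -41162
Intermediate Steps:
V(c, B) = 5/7 (V(c, B) = 5/7 - (B - B)/7 = 5/7 - 1/7*0 = 5/7 + 0 = 5/7)
n(j) = 40/7 (n(j) = 5 + 5/7 = 40/7)
S(v, I) = (-210 + I)*(44 + v) (S(v, I) = (44 + v)*(-210 + I) = (-210 + I)*(44 + v))
S(119, -44) + (-37 + 79)*n(0) = (-9240 - 210*119 + 44*(-44) - 44*119) + (-37 + 79)*(40/7) = (-9240 - 24990 - 1936 - 5236) + 42*(40/7) = -41402 + 240 = -41162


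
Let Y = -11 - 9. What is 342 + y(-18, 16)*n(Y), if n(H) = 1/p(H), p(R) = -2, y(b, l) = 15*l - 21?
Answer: 465/2 ≈ 232.50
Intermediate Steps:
y(b, l) = -21 + 15*l
Y = -20
n(H) = -1/2 (n(H) = 1/(-2) = -1/2)
342 + y(-18, 16)*n(Y) = 342 + (-21 + 15*16)*(-1/2) = 342 + (-21 + 240)*(-1/2) = 342 + 219*(-1/2) = 342 - 219/2 = 465/2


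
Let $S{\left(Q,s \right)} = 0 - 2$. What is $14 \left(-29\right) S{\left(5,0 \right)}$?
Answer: $812$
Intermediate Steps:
$S{\left(Q,s \right)} = -2$ ($S{\left(Q,s \right)} = 0 - 2 = -2$)
$14 \left(-29\right) S{\left(5,0 \right)} = 14 \left(-29\right) \left(-2\right) = \left(-406\right) \left(-2\right) = 812$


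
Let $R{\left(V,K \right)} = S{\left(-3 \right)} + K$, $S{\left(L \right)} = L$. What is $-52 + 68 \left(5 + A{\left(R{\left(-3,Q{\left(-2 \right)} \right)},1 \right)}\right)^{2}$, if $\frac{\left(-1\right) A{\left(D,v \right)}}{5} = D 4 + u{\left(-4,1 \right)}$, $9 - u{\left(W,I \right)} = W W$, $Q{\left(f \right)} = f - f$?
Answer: $679948$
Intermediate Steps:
$Q{\left(f \right)} = 0$
$u{\left(W,I \right)} = 9 - W^{2}$ ($u{\left(W,I \right)} = 9 - W W = 9 - W^{2}$)
$R{\left(V,K \right)} = -3 + K$
$A{\left(D,v \right)} = 35 - 20 D$ ($A{\left(D,v \right)} = - 5 \left(D 4 + \left(9 - \left(-4\right)^{2}\right)\right) = - 5 \left(4 D + \left(9 - 16\right)\right) = - 5 \left(4 D - 7\right) = - 5 \left(-7 + 4 D\right) = 35 - 20 D$)
$-52 + 68 \left(5 + A{\left(R{\left(-3,Q{\left(-2 \right)} \right)},1 \right)}\right)^{2} = -52 + 68 \left(5 - \left(-35 + 20 \left(-3 + 0\right)\right)\right)^{2} = -52 + 68 \left(5 + \left(35 - -60\right)\right)^{2} = -52 + 68 \left(5 + \left(35 + 60\right)\right)^{2} = -52 + 68 \left(5 + 95\right)^{2} = -52 + 68 \cdot 100^{2} = -52 + 68 \cdot 10000 = -52 + 680000 = 679948$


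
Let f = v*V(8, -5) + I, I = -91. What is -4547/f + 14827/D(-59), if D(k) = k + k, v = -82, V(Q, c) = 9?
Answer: -11755037/97822 ≈ -120.17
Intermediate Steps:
D(k) = 2*k
f = -829 (f = -82*9 - 91 = -738 - 91 = -829)
-4547/f + 14827/D(-59) = -4547/(-829) + 14827/((2*(-59))) = -4547*(-1/829) + 14827/(-118) = 4547/829 + 14827*(-1/118) = 4547/829 - 14827/118 = -11755037/97822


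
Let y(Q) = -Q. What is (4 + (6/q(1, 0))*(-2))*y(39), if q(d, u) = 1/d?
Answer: 312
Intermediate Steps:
(4 + (6/q(1, 0))*(-2))*y(39) = (4 + (6/(1/1))*(-2))*(-1*39) = (4 + (6/1)*(-2))*(-39) = (4 + (6*1)*(-2))*(-39) = (4 + 6*(-2))*(-39) = (4 - 12)*(-39) = -8*(-39) = 312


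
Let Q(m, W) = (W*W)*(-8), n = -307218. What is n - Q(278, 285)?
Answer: 342582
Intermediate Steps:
Q(m, W) = -8*W**2 (Q(m, W) = W**2*(-8) = -8*W**2)
n - Q(278, 285) = -307218 - (-8)*285**2 = -307218 - (-8)*81225 = -307218 - 1*(-649800) = -307218 + 649800 = 342582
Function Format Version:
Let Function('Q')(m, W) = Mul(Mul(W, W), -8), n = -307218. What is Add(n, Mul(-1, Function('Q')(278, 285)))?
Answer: 342582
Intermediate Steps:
Function('Q')(m, W) = Mul(-8, Pow(W, 2)) (Function('Q')(m, W) = Mul(Pow(W, 2), -8) = Mul(-8, Pow(W, 2)))
Add(n, Mul(-1, Function('Q')(278, 285))) = Add(-307218, Mul(-1, Mul(-8, Pow(285, 2)))) = Add(-307218, Mul(-1, Mul(-8, 81225))) = Add(-307218, Mul(-1, -649800)) = Add(-307218, 649800) = 342582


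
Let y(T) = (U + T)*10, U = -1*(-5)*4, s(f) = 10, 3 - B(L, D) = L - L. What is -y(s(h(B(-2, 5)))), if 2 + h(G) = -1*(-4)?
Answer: -300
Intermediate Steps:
B(L, D) = 3 (B(L, D) = 3 - (L - L) = 3 - 1*0 = 3 + 0 = 3)
h(G) = 2 (h(G) = -2 - 1*(-4) = -2 + 4 = 2)
U = 20 (U = 5*4 = 20)
y(T) = 200 + 10*T (y(T) = (20 + T)*10 = 200 + 10*T)
-y(s(h(B(-2, 5)))) = -(200 + 10*10) = -(200 + 100) = -1*300 = -300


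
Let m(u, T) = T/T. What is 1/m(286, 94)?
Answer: 1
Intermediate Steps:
m(u, T) = 1
1/m(286, 94) = 1/1 = 1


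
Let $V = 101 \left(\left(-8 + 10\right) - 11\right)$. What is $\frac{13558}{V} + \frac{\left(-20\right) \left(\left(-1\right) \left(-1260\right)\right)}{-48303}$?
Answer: $- \frac{23406862}{1626201} \approx -14.394$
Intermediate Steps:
$V = -909$ ($V = 101 \left(2 - 11\right) = 101 \left(-9\right) = -909$)
$\frac{13558}{V} + \frac{\left(-20\right) \left(\left(-1\right) \left(-1260\right)\right)}{-48303} = \frac{13558}{-909} + \frac{\left(-20\right) \left(\left(-1\right) \left(-1260\right)\right)}{-48303} = 13558 \left(- \frac{1}{909}\right) + \left(-20\right) 1260 \left(- \frac{1}{48303}\right) = - \frac{13558}{909} - - \frac{2800}{5367} = - \frac{13558}{909} + \frac{2800}{5367} = - \frac{23406862}{1626201}$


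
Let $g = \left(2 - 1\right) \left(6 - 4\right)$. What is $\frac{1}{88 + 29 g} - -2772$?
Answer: $\frac{404713}{146} \approx 2772.0$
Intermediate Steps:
$g = 2$ ($g = 1 \cdot 2 = 2$)
$\frac{1}{88 + 29 g} - -2772 = \frac{1}{88 + 29 \cdot 2} - -2772 = \frac{1}{88 + 58} + 2772 = \frac{1}{146} + 2772 = \frac{404713}{146}$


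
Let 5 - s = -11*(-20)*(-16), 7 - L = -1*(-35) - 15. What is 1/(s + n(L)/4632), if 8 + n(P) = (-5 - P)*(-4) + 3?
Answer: 4632/16327763 ≈ 0.00028369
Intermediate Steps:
L = -13 (L = 7 - (-1*(-35) - 15) = 7 - (35 - 15) = 7 - 1*20 = 7 - 20 = -13)
n(P) = 15 + 4*P (n(P) = -8 + ((-5 - P)*(-4) + 3) = -8 + ((20 + 4*P) + 3) = -8 + (23 + 4*P) = 15 + 4*P)
s = 3525 (s = 5 - (-11*(-20))*(-16) = 5 - 220*(-16) = 5 - 1*(-3520) = 5 + 3520 = 3525)
1/(s + n(L)/4632) = 1/(3525 + (15 + 4*(-13))/4632) = 1/(3525 + (15 - 52)*(1/4632)) = 1/(3525 - 37*1/4632) = 1/(3525 - 37/4632) = 1/(16327763/4632) = 4632/16327763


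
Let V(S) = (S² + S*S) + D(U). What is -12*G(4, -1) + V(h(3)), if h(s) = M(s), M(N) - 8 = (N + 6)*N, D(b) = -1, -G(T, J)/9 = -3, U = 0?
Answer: 2125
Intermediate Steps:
G(T, J) = 27 (G(T, J) = -9*(-3) = 27)
M(N) = 8 + N*(6 + N) (M(N) = 8 + (N + 6)*N = 8 + (6 + N)*N = 8 + N*(6 + N))
h(s) = 8 + s² + 6*s
V(S) = -1 + 2*S² (V(S) = (S² + S*S) - 1 = (S² + S²) - 1 = 2*S² - 1 = -1 + 2*S²)
-12*G(4, -1) + V(h(3)) = -12*27 + (-1 + 2*(8 + 3² + 6*3)²) = -324 + (-1 + 2*(8 + 9 + 18)²) = -324 + (-1 + 2*35²) = -324 + (-1 + 2*1225) = -324 + (-1 + 2450) = -324 + 2449 = 2125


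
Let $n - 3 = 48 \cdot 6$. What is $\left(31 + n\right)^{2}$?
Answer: $103684$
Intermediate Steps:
$n = 291$ ($n = 3 + 48 \cdot 6 = 3 + 288 = 291$)
$\left(31 + n\right)^{2} = \left(31 + 291\right)^{2} = 322^{2} = 103684$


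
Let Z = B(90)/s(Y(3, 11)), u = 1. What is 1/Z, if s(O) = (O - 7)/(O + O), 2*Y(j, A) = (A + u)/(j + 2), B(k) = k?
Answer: -29/1080 ≈ -0.026852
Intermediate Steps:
Y(j, A) = (1 + A)/(2*(2 + j)) (Y(j, A) = ((A + 1)/(j + 2))/2 = ((1 + A)/(2 + j))/2 = (1 + A)/(2*(2 + j)))
s(O) = (-7 + O)/(2*O) (s(O) = (-7 + O)/((2*O)) = (-7 + O)*(1/(2*O)) = (-7 + O)/(2*O))
Z = -1080/29 (Z = 90/(((-7 + (1 + 11)/(2*(2 + 3)))/(2*(((1 + 11)/(2*(2 + 3))))))) = 90/(((-7 + (1/2)*12/5)/(2*(((1/2)*12/5))))) = 90/(((-7 + (1/2)*(1/5)*12)/(2*(((1/2)*(1/5)*12))))) = 90/(((-7 + 6/5)/(2*(6/5)))) = 90/(((1/2)*(5/6)*(-29/5))) = 90/(-29/12) = 90*(-12/29) = -1080/29 ≈ -37.241)
1/Z = 1/(-1080/29) = -29/1080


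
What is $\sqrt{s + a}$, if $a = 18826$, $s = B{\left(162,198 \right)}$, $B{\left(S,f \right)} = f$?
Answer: $4 \sqrt{1189} \approx 137.93$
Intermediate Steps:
$s = 198$
$\sqrt{s + a} = \sqrt{198 + 18826} = \sqrt{19024} = 4 \sqrt{1189}$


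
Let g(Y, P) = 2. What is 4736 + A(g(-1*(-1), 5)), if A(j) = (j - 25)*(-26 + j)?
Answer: 5288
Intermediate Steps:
A(j) = (-26 + j)*(-25 + j) (A(j) = (-25 + j)*(-26 + j) = (-26 + j)*(-25 + j))
4736 + A(g(-1*(-1), 5)) = 4736 + (650 + 2² - 51*2) = 4736 + (650 + 4 - 102) = 4736 + 552 = 5288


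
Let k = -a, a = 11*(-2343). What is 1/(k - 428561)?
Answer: -1/402788 ≈ -2.4827e-6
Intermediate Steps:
a = -25773
k = 25773 (k = -1*(-25773) = 25773)
1/(k - 428561) = 1/(25773 - 428561) = 1/(-402788) = -1/402788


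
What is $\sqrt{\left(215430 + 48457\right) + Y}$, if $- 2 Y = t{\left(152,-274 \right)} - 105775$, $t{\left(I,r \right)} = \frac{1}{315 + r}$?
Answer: $\frac{\sqrt{532497914}}{41} \approx 562.83$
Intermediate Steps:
$Y = \frac{2168387}{41}$ ($Y = - \frac{\frac{1}{315 - 274} - 105775}{2} = - \frac{\frac{1}{41} - 105775}{2} = \left(- \frac{1}{2}\right) \left(- \frac{4336774}{41}\right) = \frac{2168387}{41} \approx 52888.0$)
$\sqrt{\left(215430 + 48457\right) + Y} = \sqrt{\left(215430 + 48457\right) + \frac{2168387}{41}} = \sqrt{263887 + \frac{2168387}{41}} = \sqrt{\frac{12987754}{41}} = \frac{\sqrt{532497914}}{41}$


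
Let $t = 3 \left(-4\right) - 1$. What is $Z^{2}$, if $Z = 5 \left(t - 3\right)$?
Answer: $6400$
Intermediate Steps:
$t = -13$ ($t = -12 - 1 = -13$)
$Z = -80$ ($Z = 5 \left(-13 - 3\right) = 5 \left(-16\right) = -80$)
$Z^{2} = \left(-80\right)^{2} = 6400$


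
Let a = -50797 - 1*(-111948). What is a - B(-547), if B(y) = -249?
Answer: 61400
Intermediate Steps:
a = 61151 (a = -50797 + 111948 = 61151)
a - B(-547) = 61151 - 1*(-249) = 61151 + 249 = 61400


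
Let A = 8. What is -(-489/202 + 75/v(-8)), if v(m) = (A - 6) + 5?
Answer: -11727/1414 ≈ -8.2935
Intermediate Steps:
v(m) = 7 (v(m) = (8 - 6) + 5 = 2 + 5 = 7)
-(-489/202 + 75/v(-8)) = -(-489/202 + 75/7) = -1*11727/1414 = -11727/1414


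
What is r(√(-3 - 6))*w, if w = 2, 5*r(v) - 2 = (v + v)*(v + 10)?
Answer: -32/5 + 24*I ≈ -6.4 + 24.0*I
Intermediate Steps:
r(v) = ⅖ + 2*v*(10 + v)/5 (r(v) = ⅖ + ((v + v)*(v + 10))/5 = ⅖ + ((2*v)*(10 + v))/5 = ⅖ + (2*v*(10 + v))/5 = ⅖ + 2*v*(10 + v)/5)
r(√(-3 - 6))*w = (⅖ + 4*√(-3 - 6) + 2*(√(-3 - 6))²/5)*2 = (⅖ + 4*√(-9) + 2*(√(-9))²/5)*2 = (⅖ + 4*(3*I) + 2*(3*I)²/5)*2 = (⅖ + 12*I + (⅖)*(-9))*2 = (⅖ + 12*I - 18/5)*2 = (-16/5 + 12*I)*2 = -32/5 + 24*I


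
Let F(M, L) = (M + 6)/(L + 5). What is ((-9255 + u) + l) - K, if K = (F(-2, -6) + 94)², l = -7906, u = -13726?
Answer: -38987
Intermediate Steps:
F(M, L) = (6 + M)/(5 + L)
K = 8100 (K = ((6 - 2)/(5 - 6) + 94)² = (4/(-1) + 94)² = (-1*4 + 94)² = (-4 + 94)² = 90² = 8100)
((-9255 + u) + l) - K = ((-9255 - 13726) - 7906) - 1*8100 = (-22981 - 7906) - 8100 = -30887 - 8100 = -38987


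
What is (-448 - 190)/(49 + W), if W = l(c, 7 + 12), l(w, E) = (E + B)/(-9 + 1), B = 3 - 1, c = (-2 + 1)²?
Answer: -5104/371 ≈ -13.757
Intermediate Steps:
c = 1 (c = (-1)² = 1)
B = 2
l(w, E) = -¼ - E/8 (l(w, E) = (E + 2)/(-9 + 1) = (2 + E)/(-8) = (2 + E)*(-⅛) = -¼ - E/8)
W = -21/8 (W = -¼ - (7 + 12)/8 = -¼ - ⅛*19 = -¼ - 19/8 = -21/8 ≈ -2.6250)
(-448 - 190)/(49 + W) = (-448 - 190)/(49 - 21/8) = -638/371/8 = -638*8/371 = -5104/371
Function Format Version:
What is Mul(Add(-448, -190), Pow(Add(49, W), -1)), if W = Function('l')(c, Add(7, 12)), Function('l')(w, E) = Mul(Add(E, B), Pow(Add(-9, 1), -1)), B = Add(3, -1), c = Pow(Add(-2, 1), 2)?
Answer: Rational(-5104, 371) ≈ -13.757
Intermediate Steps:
c = 1 (c = Pow(-1, 2) = 1)
B = 2
Function('l')(w, E) = Add(Rational(-1, 4), Mul(Rational(-1, 8), E)) (Function('l')(w, E) = Mul(Add(E, 2), Pow(Add(-9, 1), -1)) = Mul(Add(2, E), Pow(-8, -1)) = Mul(Add(2, E), Rational(-1, 8)) = Add(Rational(-1, 4), Mul(Rational(-1, 8), E)))
W = Rational(-21, 8) (W = Add(Rational(-1, 4), Mul(Rational(-1, 8), Add(7, 12))) = Add(Rational(-1, 4), Mul(Rational(-1, 8), 19)) = Add(Rational(-1, 4), Rational(-19, 8)) = Rational(-21, 8) ≈ -2.6250)
Mul(Add(-448, -190), Pow(Add(49, W), -1)) = Mul(Add(-448, -190), Pow(Add(49, Rational(-21, 8)), -1)) = Mul(-638, Pow(Rational(371, 8), -1)) = Mul(-638, Rational(8, 371)) = Rational(-5104, 371)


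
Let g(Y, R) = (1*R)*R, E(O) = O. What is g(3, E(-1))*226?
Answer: 226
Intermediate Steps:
g(Y, R) = R**2 (g(Y, R) = R*R = R**2)
g(3, E(-1))*226 = (-1)**2*226 = 1*226 = 226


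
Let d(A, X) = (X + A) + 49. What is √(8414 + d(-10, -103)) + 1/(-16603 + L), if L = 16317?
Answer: -1/286 + 5*√334 ≈ 91.375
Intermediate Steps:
d(A, X) = 49 + A + X (d(A, X) = (A + X) + 49 = 49 + A + X)
√(8414 + d(-10, -103)) + 1/(-16603 + L) = √(8414 + (49 - 10 - 103)) + 1/(-16603 + 16317) = √(8414 - 64) + 1/(-286) = √8350 - 1/286 = 5*√334 - 1/286 = -1/286 + 5*√334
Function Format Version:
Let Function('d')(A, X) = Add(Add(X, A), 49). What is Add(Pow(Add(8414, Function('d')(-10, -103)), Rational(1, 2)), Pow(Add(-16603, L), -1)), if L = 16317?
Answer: Add(Rational(-1, 286), Mul(5, Pow(334, Rational(1, 2)))) ≈ 91.375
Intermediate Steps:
Function('d')(A, X) = Add(49, A, X) (Function('d')(A, X) = Add(Add(A, X), 49) = Add(49, A, X))
Add(Pow(Add(8414, Function('d')(-10, -103)), Rational(1, 2)), Pow(Add(-16603, L), -1)) = Add(Pow(Add(8414, Add(49, -10, -103)), Rational(1, 2)), Pow(Add(-16603, 16317), -1)) = Add(Pow(Add(8414, -64), Rational(1, 2)), Pow(-286, -1)) = Add(Pow(8350, Rational(1, 2)), Rational(-1, 286)) = Add(Mul(5, Pow(334, Rational(1, 2))), Rational(-1, 286)) = Add(Rational(-1, 286), Mul(5, Pow(334, Rational(1, 2))))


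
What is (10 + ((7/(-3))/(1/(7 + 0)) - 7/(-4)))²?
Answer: 3025/144 ≈ 21.007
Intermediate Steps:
(10 + ((7/(-3))/(1/(7 + 0)) - 7/(-4)))² = (10 + ((7*(-⅓))/(1/7) - 7*(-¼)))² = (10 + (-7/(3*⅐) + 7/4))² = (10 + (-7/3*7 + 7/4))² = (10 + (-49/3 + 7/4))² = (10 - 175/12)² = (-55/12)² = 3025/144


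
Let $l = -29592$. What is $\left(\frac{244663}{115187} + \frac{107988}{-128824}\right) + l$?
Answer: $- \frac{109773043037885}{3709712522} \approx -29591.0$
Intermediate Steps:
$\left(\frac{244663}{115187} + \frac{107988}{-128824}\right) + l = \left(\frac{244663}{115187} + \frac{107988}{-128824}\right) - 29592 = \left(244663 \cdot \frac{1}{115187} + 107988 \left(- \frac{1}{128824}\right)\right) - 29592 = \left(\frac{244663}{115187} - \frac{26997}{32206}\right) - 29592 = \frac{4769913139}{3709712522} - 29592 = - \frac{109773043037885}{3709712522}$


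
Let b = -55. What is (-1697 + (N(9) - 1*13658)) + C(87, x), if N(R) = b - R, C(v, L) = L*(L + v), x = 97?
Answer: 2429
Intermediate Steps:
N(R) = -55 - R
(-1697 + (N(9) - 1*13658)) + C(87, x) = (-1697 + ((-55 - 1*9) - 1*13658)) + 97*(97 + 87) = (-1697 + ((-55 - 9) - 13658)) + 97*184 = (-1697 + (-64 - 13658)) + 17848 = (-1697 - 13722) + 17848 = -15419 + 17848 = 2429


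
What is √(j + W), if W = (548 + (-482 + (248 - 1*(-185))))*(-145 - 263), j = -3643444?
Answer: 2*I*√961759 ≈ 1961.4*I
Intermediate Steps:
W = -203592 (W = (548 + (-482 + (248 + 185)))*(-408) = (548 + (-482 + 433))*(-408) = (548 - 49)*(-408) = 499*(-408) = -203592)
√(j + W) = √(-3643444 - 203592) = √(-3847036) = 2*I*√961759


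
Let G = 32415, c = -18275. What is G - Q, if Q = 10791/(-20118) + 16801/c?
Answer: 3972706344931/122552150 ≈ 32416.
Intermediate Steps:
Q = -178402681/122552150 (Q = 10791/(-20118) + 16801/(-18275) = 10791*(-1/20118) + 16801*(-1/18275) = -3597/6706 - 16801/18275 = -178402681/122552150 ≈ -1.4557)
G - Q = 32415 - 1*(-178402681/122552150) = 32415 + 178402681/122552150 = 3972706344931/122552150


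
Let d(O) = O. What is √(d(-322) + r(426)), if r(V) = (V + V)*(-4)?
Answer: I*√3730 ≈ 61.074*I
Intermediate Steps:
r(V) = -8*V (r(V) = (2*V)*(-4) = -8*V)
√(d(-322) + r(426)) = √(-322 - 8*426) = √(-322 - 3408) = √(-3730) = I*√3730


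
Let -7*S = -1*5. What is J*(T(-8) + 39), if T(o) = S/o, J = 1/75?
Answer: 2179/4200 ≈ 0.51881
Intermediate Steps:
S = 5/7 (S = -(-1)*5/7 = -1/7*(-5) = 5/7 ≈ 0.71429)
J = 1/75 ≈ 0.013333
T(o) = 5/(7*o)
J*(T(-8) + 39) = ((5/7)/(-8) + 39)/75 = ((5/7)*(-1/8) + 39)/75 = (-5/56 + 39)/75 = (1/75)*(2179/56) = 2179/4200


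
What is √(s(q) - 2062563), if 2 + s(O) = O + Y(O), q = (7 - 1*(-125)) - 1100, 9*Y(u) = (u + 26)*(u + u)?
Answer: I*√16748085/3 ≈ 1364.1*I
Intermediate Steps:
Y(u) = 2*u*(26 + u)/9 (Y(u) = ((u + 26)*(u + u))/9 = ((26 + u)*(2*u))/9 = (2*u*(26 + u))/9 = 2*u*(26 + u)/9)
q = -968 (q = (7 + 125) - 1100 = 132 - 1100 = -968)
s(O) = -2 + O + 2*O*(26 + O)/9 (s(O) = -2 + (O + 2*O*(26 + O)/9) = -2 + O + 2*O*(26 + O)/9)
√(s(q) - 2062563) = √((-2 + (2/9)*(-968)² + (61/9)*(-968)) - 2062563) = √((-2 + (2/9)*937024 - 59048/9) - 2062563) = √((-2 + 1874048/9 - 59048/9) - 2062563) = √(604994/3 - 2062563) = √(-5582695/3) = I*√16748085/3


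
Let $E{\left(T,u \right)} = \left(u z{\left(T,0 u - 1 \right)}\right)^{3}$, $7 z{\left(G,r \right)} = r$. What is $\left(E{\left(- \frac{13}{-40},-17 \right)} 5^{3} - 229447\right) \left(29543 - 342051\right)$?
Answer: $\frac{3486080134224}{49} \approx 7.1144 \cdot 10^{10}$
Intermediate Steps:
$z{\left(G,r \right)} = \frac{r}{7}$
$E{\left(T,u \right)} = - \frac{u^{3}}{343}$ ($E{\left(T,u \right)} = \left(u \frac{0 u - 1}{7}\right)^{3} = \left(u \frac{0 - 1}{7}\right)^{3} = \left(u \frac{1}{7} \left(-1\right)\right)^{3} = \left(u \left(- \frac{1}{7}\right)\right)^{3} = \left(- \frac{u}{7}\right)^{3} = - \frac{u^{3}}{343}$)
$\left(E{\left(- \frac{13}{-40},-17 \right)} 5^{3} - 229447\right) \left(29543 - 342051\right) = \left(- \frac{\left(-17\right)^{3}}{343} \cdot 5^{3} - 229447\right) \left(29543 - 342051\right) = \left(\left(- \frac{1}{343}\right) \left(-4913\right) 125 - 229447\right) \left(-312508\right) = \left(\frac{4913}{343} \cdot 125 - 229447\right) \left(-312508\right) = \left(\frac{614125}{343} - 229447\right) \left(-312508\right) = \left(- \frac{78086196}{343}\right) \left(-312508\right) = \frac{3486080134224}{49}$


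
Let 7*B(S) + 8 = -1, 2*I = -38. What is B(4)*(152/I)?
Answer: 72/7 ≈ 10.286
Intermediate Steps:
I = -19 (I = (1/2)*(-38) = -19)
B(S) = -9/7 (B(S) = -8/7 + (1/7)*(-1) = -8/7 - 1/7 = -9/7)
B(4)*(152/I) = -1368/(7*(-19)) = -1368*(-1)/(7*19) = -9/7*(-8) = 72/7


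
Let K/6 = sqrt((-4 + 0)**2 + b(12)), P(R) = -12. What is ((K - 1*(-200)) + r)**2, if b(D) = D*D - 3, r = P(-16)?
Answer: 40996 + 2256*sqrt(157) ≈ 69264.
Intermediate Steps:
r = -12
b(D) = -3 + D**2 (b(D) = D**2 - 3 = -3 + D**2)
K = 6*sqrt(157) (K = 6*sqrt((-4 + 0)**2 + (-3 + 12**2)) = 6*sqrt((-4)**2 + (-3 + 144)) = 6*sqrt(16 + 141) = 6*sqrt(157) ≈ 75.180)
((K - 1*(-200)) + r)**2 = ((6*sqrt(157) - 1*(-200)) - 12)**2 = ((6*sqrt(157) + 200) - 12)**2 = ((200 + 6*sqrt(157)) - 12)**2 = (188 + 6*sqrt(157))**2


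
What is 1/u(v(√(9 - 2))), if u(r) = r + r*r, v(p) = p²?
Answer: 1/56 ≈ 0.017857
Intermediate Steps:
u(r) = r + r²
1/u(v(√(9 - 2))) = 1/((√(9 - 2))²*(1 + (√(9 - 2))²)) = 1/((√7)²*(1 + (√7)²)) = 1/(7*(1 + 7)) = 1/(7*8) = 1/56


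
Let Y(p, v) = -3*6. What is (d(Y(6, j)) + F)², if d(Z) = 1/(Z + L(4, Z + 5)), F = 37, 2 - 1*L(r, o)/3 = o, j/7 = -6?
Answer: 1000000/729 ≈ 1371.7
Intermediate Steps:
j = -42 (j = 7*(-6) = -42)
Y(p, v) = -18
L(r, o) = 6 - 3*o
d(Z) = 1/(-9 - 2*Z) (d(Z) = 1/(Z + (6 - 3*(Z + 5))) = 1/(Z + (6 - 3*(5 + Z))) = 1/(Z + (6 + (-15 - 3*Z))) = 1/(Z + (-9 - 3*Z)) = 1/(-9 - 2*Z))
(d(Y(6, j)) + F)² = (1/(-9 - 2*(-18)) + 37)² = (1/(-9 + 36) + 37)² = (1/27 + 37)² = (1000/27)² = 1000000/729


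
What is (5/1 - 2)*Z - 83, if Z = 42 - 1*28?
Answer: -41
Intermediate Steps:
Z = 14 (Z = 42 - 28 = 14)
(5/1 - 2)*Z - 83 = (5/1 - 2)*14 - 83 = (5*1 - 2)*14 - 83 = (5 - 2)*14 - 83 = 3*14 - 83 = 42 - 83 = -41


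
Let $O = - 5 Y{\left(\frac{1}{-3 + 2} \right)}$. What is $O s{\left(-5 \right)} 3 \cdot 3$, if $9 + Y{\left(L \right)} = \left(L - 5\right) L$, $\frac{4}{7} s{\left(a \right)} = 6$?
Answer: $\frac{2835}{2} \approx 1417.5$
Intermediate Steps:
$s{\left(a \right)} = \frac{21}{2}$ ($s{\left(a \right)} = \frac{7}{4} \cdot 6 = \frac{21}{2}$)
$Y{\left(L \right)} = -9 + L \left(-5 + L\right)$ ($Y{\left(L \right)} = -9 + \left(L - 5\right) L = -9 + \left(-5 + L\right) L = -9 + L \left(-5 + L\right)$)
$O = 15$ ($O = - 5 \left(-9 + \left(\frac{1}{-3 + 2}\right)^{2} - \frac{5}{-3 + 2}\right) = - 5 \left(-9 + \left(\frac{1}{-1}\right)^{2} - \frac{5}{-1}\right) = - 5 \left(-9 + \left(-1\right)^{2} - -5\right) = - 5 \left(-9 + 1 + 5\right) = \left(-5\right) \left(-3\right) = 15$)
$O s{\left(-5 \right)} 3 \cdot 3 = 15 \cdot \frac{21}{2} \cdot 3 \cdot 3 = \frac{315}{2} \cdot 9 = \frac{2835}{2}$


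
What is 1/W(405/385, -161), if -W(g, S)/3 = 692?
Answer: -1/2076 ≈ -0.00048170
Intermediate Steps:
W(g, S) = -2076 (W(g, S) = -3*692 = -2076)
1/W(405/385, -161) = 1/(-2076) = -1/2076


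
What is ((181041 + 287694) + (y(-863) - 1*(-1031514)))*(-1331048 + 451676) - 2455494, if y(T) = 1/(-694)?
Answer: -457789957995648/347 ≈ -1.3193e+12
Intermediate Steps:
y(T) = -1/694
((181041 + 287694) + (y(-863) - 1*(-1031514)))*(-1331048 + 451676) - 2455494 = ((181041 + 287694) + (-1/694 - 1*(-1031514)))*(-1331048 + 451676) - 2455494 = (468735 + (-1/694 + 1031514))*(-879372) - 2455494 = (468735 + 715870715/694)*(-879372) - 2455494 = (1041172805/694)*(-879372) - 2455494 = -457789105939230/347 - 2455494 = -457789957995648/347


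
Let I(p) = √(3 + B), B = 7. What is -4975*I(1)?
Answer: -4975*√10 ≈ -15732.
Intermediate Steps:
I(p) = √10 (I(p) = √(3 + 7) = √10)
-4975*I(1) = -4975*√10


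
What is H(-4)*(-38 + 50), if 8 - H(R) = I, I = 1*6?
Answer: 24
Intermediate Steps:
I = 6
H(R) = 2 (H(R) = 8 - 1*6 = 8 - 6 = 2)
H(-4)*(-38 + 50) = 2*(-38 + 50) = 2*12 = 24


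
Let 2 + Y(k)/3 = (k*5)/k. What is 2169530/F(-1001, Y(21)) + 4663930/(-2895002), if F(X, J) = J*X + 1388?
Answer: -3158168749795/11031405121 ≈ -286.29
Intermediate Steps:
Y(k) = 9 (Y(k) = -6 + 3*((k*5)/k) = -6 + 3*((5*k)/k) = -6 + 3*5 = -6 + 15 = 9)
F(X, J) = 1388 + J*X
2169530/F(-1001, Y(21)) + 4663930/(-2895002) = 2169530/(1388 + 9*(-1001)) + 4663930/(-2895002) = 2169530/(1388 - 9009) + 4663930*(-1/2895002) = 2169530/(-7621) - 2331965/1447501 = 2169530*(-1/7621) - 2331965/1447501 = -2169530/7621 - 2331965/1447501 = -3158168749795/11031405121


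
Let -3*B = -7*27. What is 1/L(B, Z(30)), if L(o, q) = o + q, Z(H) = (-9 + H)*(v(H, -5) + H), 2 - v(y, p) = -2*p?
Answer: 1/525 ≈ 0.0019048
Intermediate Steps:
B = 63 (B = -(-7)*27/3 = -1/3*(-189) = 63)
v(y, p) = 2 + 2*p (v(y, p) = 2 - (-2)*p = 2 + 2*p)
Z(H) = (-9 + H)*(-8 + H) (Z(H) = (-9 + H)*((2 + 2*(-5)) + H) = (-9 + H)*((2 - 10) + H) = (-9 + H)*(-8 + H))
1/L(B, Z(30)) = 1/(63 + (72 + 30**2 - 17*30)) = 1/(63 + (72 + 900 - 510)) = 1/(63 + 462) = 1/525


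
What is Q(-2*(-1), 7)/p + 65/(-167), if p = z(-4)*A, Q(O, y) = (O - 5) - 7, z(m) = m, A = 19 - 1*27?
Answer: -1875/2672 ≈ -0.70172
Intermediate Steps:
A = -8 (A = 19 - 27 = -8)
Q(O, y) = -12 + O (Q(O, y) = (-5 + O) - 7 = -12 + O)
p = 32 (p = -4*(-8) = 32)
Q(-2*(-1), 7)/p + 65/(-167) = (-12 - 2*(-1))/32 + 65/(-167) = (-12 + 2)*(1/32) + 65*(-1/167) = -10*1/32 - 65/167 = -5/16 - 65/167 = -1875/2672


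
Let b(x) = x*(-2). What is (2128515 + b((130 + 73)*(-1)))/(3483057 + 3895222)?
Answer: 2128921/7378279 ≈ 0.28854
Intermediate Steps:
b(x) = -2*x
(2128515 + b((130 + 73)*(-1)))/(3483057 + 3895222) = (2128515 - 2*(130 + 73)*(-1))/(3483057 + 3895222) = (2128515 - 406*(-1))/7378279 = (2128515 - 2*(-203))*(1/7378279) = (2128515 + 406)*(1/7378279) = 2128921*(1/7378279) = 2128921/7378279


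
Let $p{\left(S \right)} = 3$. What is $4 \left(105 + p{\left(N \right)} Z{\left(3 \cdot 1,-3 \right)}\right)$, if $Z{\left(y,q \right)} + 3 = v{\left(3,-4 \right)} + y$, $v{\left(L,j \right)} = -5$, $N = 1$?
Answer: $360$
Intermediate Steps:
$Z{\left(y,q \right)} = -8 + y$ ($Z{\left(y,q \right)} = -3 + \left(-5 + y\right) = -8 + y$)
$4 \left(105 + p{\left(N \right)} Z{\left(3 \cdot 1,-3 \right)}\right) = 4 \left(105 + 3 \left(-8 + 3 \cdot 1\right)\right) = 4 \left(105 + 3 \left(-8 + 3\right)\right) = 4 \left(105 + 3 \left(-5\right)\right) = 4 \left(105 - 15\right) = 4 \cdot 90 = 360$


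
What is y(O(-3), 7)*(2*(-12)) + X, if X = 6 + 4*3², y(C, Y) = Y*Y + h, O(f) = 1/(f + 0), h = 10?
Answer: -1374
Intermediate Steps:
O(f) = 1/f
y(C, Y) = 10 + Y² (y(C, Y) = Y*Y + 10 = Y² + 10 = 10 + Y²)
X = 42 (X = 6 + 4*9 = 6 + 36 = 42)
y(O(-3), 7)*(2*(-12)) + X = (10 + 7²)*(2*(-12)) + 42 = (10 + 49)*(-24) + 42 = 59*(-24) + 42 = -1416 + 42 = -1374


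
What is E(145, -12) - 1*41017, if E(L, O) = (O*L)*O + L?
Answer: -19992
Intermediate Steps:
E(L, O) = L + L*O² (E(L, O) = (L*O)*O + L = L*O² + L = L + L*O²)
E(145, -12) - 1*41017 = 145*(1 + (-12)²) - 1*41017 = 145*(1 + 144) - 41017 = 145*145 - 41017 = 21025 - 41017 = -19992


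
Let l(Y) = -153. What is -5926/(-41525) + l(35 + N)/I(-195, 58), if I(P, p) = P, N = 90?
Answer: 500593/539825 ≈ 0.92732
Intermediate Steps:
-5926/(-41525) + l(35 + N)/I(-195, 58) = -5926/(-41525) - 153/(-195) = -5926*(-1/41525) - 153*(-1/195) = 5926/41525 + 51/65 = 500593/539825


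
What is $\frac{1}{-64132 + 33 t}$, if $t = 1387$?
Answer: $- \frac{1}{18361} \approx -5.4463 \cdot 10^{-5}$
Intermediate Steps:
$\frac{1}{-64132 + 33 t} = \frac{1}{-64132 + 33 \cdot 1387} = \frac{1}{-64132 + 45771} = \frac{1}{-18361} = - \frac{1}{18361}$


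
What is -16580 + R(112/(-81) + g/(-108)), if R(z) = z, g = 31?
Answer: -5372461/324 ≈ -16582.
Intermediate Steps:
-16580 + R(112/(-81) + g/(-108)) = -16580 + (112/(-81) + 31/(-108)) = -16580 + (112*(-1/81) + 31*(-1/108)) = -16580 + (-112/81 - 31/108) = -16580 - 541/324 = -5372461/324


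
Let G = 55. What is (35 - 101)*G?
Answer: -3630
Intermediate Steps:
(35 - 101)*G = (35 - 101)*55 = -66*55 = -3630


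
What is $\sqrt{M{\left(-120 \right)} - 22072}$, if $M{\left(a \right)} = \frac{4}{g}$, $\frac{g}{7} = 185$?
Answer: $\frac{2 i \sqrt{9253822655}}{1295} \approx 148.57 i$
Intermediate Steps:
$g = 1295$ ($g = 7 \cdot 185 = 1295$)
$M{\left(a \right)} = \frac{4}{1295}$
$\sqrt{M{\left(-120 \right)} - 22072} = \sqrt{\frac{4}{1295} - 22072} = \sqrt{- \frac{28583236}{1295}} = \frac{2 i \sqrt{9253822655}}{1295}$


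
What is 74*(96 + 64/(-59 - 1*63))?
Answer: 430976/61 ≈ 7065.2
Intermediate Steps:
74*(96 + 64/(-59 - 1*63)) = 74*(96 + 64/(-59 - 63)) = 74*(96 + 64/(-122)) = 74*(96 + 64*(-1/122)) = 74*(96 - 32/61) = 74*(5824/61) = 430976/61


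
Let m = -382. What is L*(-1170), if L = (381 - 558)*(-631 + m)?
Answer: -209782170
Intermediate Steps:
L = 179301 (L = (381 - 558)*(-631 - 382) = -177*(-1013) = 179301)
L*(-1170) = 179301*(-1170) = -209782170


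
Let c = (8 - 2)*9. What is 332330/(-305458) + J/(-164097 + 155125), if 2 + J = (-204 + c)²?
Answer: -2463464711/685142294 ≈ -3.5956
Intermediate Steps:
c = 54 (c = 6*9 = 54)
J = 22498 (J = -2 + (-204 + 54)² = -2 + (-150)² = -2 + 22500 = 22498)
332330/(-305458) + J/(-164097 + 155125) = 332330/(-305458) + 22498/(-164097 + 155125) = 332330*(-1/305458) + 22498/(-8972) = -166165/152729 + 22498*(-1/8972) = -166165/152729 - 11249/4486 = -2463464711/685142294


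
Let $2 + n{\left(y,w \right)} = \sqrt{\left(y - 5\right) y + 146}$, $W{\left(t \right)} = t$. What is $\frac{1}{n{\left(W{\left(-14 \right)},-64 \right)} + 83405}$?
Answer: $\frac{83403}{6956059997} - \frac{2 \sqrt{103}}{6956059997} \approx 1.1987 \cdot 10^{-5}$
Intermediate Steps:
$n{\left(y,w \right)} = -2 + \sqrt{146 + y \left(-5 + y\right)}$ ($n{\left(y,w \right)} = -2 + \sqrt{\left(y - 5\right) y + 146} = -2 + \sqrt{\left(-5 + y\right) y + 146} = -2 + \sqrt{y \left(-5 + y\right) + 146} = -2 + \sqrt{146 + y \left(-5 + y\right)}$)
$\frac{1}{n{\left(W{\left(-14 \right)},-64 \right)} + 83405} = \frac{1}{\left(-2 + \sqrt{146 + \left(-14\right)^{2} - -70}\right) + 83405} = \frac{1}{\left(-2 + \sqrt{146 + 196 + 70}\right) + 83405} = \frac{1}{\left(-2 + \sqrt{412}\right) + 83405} = \frac{1}{\left(-2 + 2 \sqrt{103}\right) + 83405} = \frac{1}{83403 + 2 \sqrt{103}}$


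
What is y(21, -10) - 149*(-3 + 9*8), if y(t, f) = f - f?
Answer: -10281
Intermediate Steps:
y(t, f) = 0
y(21, -10) - 149*(-3 + 9*8) = 0 - 149*(-3 + 9*8) = 0 - 149*(-3 + 72) = 0 - 149*69 = 0 - 10281 = -10281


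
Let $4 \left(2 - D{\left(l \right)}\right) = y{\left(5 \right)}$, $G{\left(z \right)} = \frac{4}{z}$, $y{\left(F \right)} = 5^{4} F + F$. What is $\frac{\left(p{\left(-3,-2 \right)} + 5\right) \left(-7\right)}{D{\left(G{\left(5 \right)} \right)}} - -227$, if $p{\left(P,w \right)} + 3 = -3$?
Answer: $\frac{50619}{223} \approx 226.99$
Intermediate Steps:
$y{\left(F \right)} = 626 F$ ($y{\left(F \right)} = 625 F + F = 626 F$)
$D{\left(l \right)} = - \frac{1561}{2}$ ($D{\left(l \right)} = 2 - \frac{626 \cdot 5}{4} = 2 - \frac{1565}{2} = - \frac{1561}{2}$)
$p{\left(P,w \right)} = -6$ ($p{\left(P,w \right)} = -3 - 3 = -6$)
$\frac{\left(p{\left(-3,-2 \right)} + 5\right) \left(-7\right)}{D{\left(G{\left(5 \right)} \right)}} - -227 = \frac{\left(-6 + 5\right) \left(-7\right)}{- \frac{1561}{2}} - -227 = \left(-1\right) \left(-7\right) \left(- \frac{2}{1561}\right) + 227 = 7 \left(- \frac{2}{1561}\right) + 227 = - \frac{2}{223} + 227 = \frac{50619}{223}$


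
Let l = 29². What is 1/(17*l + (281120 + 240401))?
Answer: 1/535818 ≈ 1.8663e-6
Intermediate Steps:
l = 841
1/(17*l + (281120 + 240401)) = 1/(17*841 + (281120 + 240401)) = 1/(14297 + 521521) = 1/535818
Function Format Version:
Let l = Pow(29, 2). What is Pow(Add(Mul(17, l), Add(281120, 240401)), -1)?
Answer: Rational(1, 535818) ≈ 1.8663e-6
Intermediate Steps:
l = 841
Pow(Add(Mul(17, l), Add(281120, 240401)), -1) = Pow(Add(Mul(17, 841), Add(281120, 240401)), -1) = Pow(Add(14297, 521521), -1) = Pow(535818, -1) = Rational(1, 535818)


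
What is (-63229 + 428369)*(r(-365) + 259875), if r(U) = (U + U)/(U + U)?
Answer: 94891122640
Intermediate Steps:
r(U) = 1 (r(U) = (2*U)/((2*U)) = (2*U)*(1/(2*U)) = 1)
(-63229 + 428369)*(r(-365) + 259875) = (-63229 + 428369)*(1 + 259875) = 365140*259876 = 94891122640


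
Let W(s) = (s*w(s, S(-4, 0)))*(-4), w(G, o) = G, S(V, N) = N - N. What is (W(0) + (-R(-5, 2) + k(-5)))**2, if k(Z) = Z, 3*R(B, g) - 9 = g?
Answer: 676/9 ≈ 75.111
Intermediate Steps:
R(B, g) = 3 + g/3
S(V, N) = 0
W(s) = -4*s**2 (W(s) = (s*s)*(-4) = s**2*(-4) = -4*s**2)
(W(0) + (-R(-5, 2) + k(-5)))**2 = (-4*0**2 + (-(3 + (1/3)*2) - 5))**2 = (-4*0 + (-(3 + 2/3) - 5))**2 = (0 + (-1*11/3 - 5))**2 = (0 + (-11/3 - 5))**2 = (0 - 26/3)**2 = (-26/3)**2 = 676/9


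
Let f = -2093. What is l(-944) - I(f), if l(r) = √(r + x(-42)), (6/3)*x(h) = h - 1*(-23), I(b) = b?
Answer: 2093 + I*√3814/2 ≈ 2093.0 + 30.879*I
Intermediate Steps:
x(h) = 23/2 + h/2 (x(h) = (h - 1*(-23))/2 = (h + 23)/2 = (23 + h)/2 = 23/2 + h/2)
l(r) = √(-19/2 + r) (l(r) = √(r + (23/2 + (½)*(-42))) = √(r + (23/2 - 21)) = √(r - 19/2) = √(-19/2 + r))
l(-944) - I(f) = √(-38 + 4*(-944))/2 - 1*(-2093) = √(-38 - 3776)/2 + 2093 = √(-3814)/2 + 2093 = (I*√3814)/2 + 2093 = I*√3814/2 + 2093 = 2093 + I*√3814/2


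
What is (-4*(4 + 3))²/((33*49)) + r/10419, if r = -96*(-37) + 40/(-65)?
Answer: 1230232/1489917 ≈ 0.82570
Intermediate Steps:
r = 46168/13 (r = 3552 + 40*(-1/65) = 3552 - 8/13 = 46168/13 ≈ 3551.4)
(-4*(4 + 3))²/((33*49)) + r/10419 = (-4*(4 + 3))²/((33*49)) + (46168/13)/10419 = (-4*7)²/1617 + (46168/13)*(1/10419) = (-28)²*(1/1617) + 46168/135447 = 784*(1/1617) + 46168/135447 = 16/33 + 46168/135447 = 1230232/1489917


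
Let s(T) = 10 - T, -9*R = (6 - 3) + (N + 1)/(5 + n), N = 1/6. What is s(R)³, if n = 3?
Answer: 89374579111/80621568 ≈ 1108.6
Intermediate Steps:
N = ⅙ ≈ 0.16667
R = -151/432 (R = -((6 - 3) + (⅙ + 1)/(5 + 3))/9 = -(3 + (7/6)/8)/9 = -(3 + (7/6)*(⅛))/9 = -(3 + 7/48)/9 = -⅑*151/48 = -151/432 ≈ -0.34954)
s(R)³ = (10 - 1*(-151/432))³ = (10 + 151/432)³ = (4471/432)³ = 89374579111/80621568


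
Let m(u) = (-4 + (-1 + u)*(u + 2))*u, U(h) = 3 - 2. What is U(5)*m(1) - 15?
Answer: -19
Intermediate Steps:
U(h) = 1
m(u) = u*(-4 + (-1 + u)*(2 + u)) (m(u) = (-4 + (-1 + u)*(2 + u))*u = u*(-4 + (-1 + u)*(2 + u)))
U(5)*m(1) - 15 = 1*(1*(-6 + 1 + 1²)) - 15 = 1*(1*(-6 + 1 + 1)) - 15 = 1*(1*(-4)) - 15 = 1*(-4) - 15 = -4 - 15 = -19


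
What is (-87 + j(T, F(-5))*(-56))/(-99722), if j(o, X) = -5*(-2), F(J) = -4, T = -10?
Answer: 647/99722 ≈ 0.0064880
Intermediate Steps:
j(o, X) = 10
(-87 + j(T, F(-5))*(-56))/(-99722) = (-87 + 10*(-56))/(-99722) = (-87 - 560)*(-1/99722) = -647*(-1/99722) = 647/99722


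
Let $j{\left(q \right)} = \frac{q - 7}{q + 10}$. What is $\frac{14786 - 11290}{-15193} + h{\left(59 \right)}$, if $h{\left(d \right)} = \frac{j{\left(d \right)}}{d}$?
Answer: $- \frac{13442180}{61850703} \approx -0.21733$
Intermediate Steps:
$j{\left(q \right)} = \frac{-7 + q}{10 + q}$
$h{\left(d \right)} = \frac{-7 + d}{d \left(10 + d\right)}$ ($h{\left(d \right)} = \frac{\frac{1}{10 + d} \left(-7 + d\right)}{d} = \frac{-7 + d}{d \left(10 + d\right)}$)
$\frac{14786 - 11290}{-15193} + h{\left(59 \right)} = \frac{14786 - 11290}{-15193} + \frac{-7 + 59}{59 \left(10 + 59\right)} = \left(14786 - 11290\right) \left(- \frac{1}{15193}\right) + \frac{1}{59} \cdot \frac{1}{69} \cdot 52 = 3496 \left(- \frac{1}{15193}\right) + \frac{1}{59} \cdot \frac{1}{69} \cdot 52 = - \frac{3496}{15193} + \frac{52}{4071} = - \frac{13442180}{61850703}$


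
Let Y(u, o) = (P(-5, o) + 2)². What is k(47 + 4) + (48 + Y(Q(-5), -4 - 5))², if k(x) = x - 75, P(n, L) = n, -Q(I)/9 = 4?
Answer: 3225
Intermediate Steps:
Q(I) = -36 (Q(I) = -9*4 = -36)
Y(u, o) = 9 (Y(u, o) = (-5 + 2)² = (-3)² = 9)
k(x) = -75 + x
k(47 + 4) + (48 + Y(Q(-5), -4 - 5))² = (-75 + (47 + 4)) + (48 + 9)² = (-75 + 51) + 57² = -24 + 3249 = 3225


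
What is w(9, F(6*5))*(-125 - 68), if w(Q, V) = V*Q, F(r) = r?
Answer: -52110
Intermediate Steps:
w(Q, V) = Q*V
w(9, F(6*5))*(-125 - 68) = (9*(6*5))*(-125 - 68) = (9*30)*(-193) = 270*(-193) = -52110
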